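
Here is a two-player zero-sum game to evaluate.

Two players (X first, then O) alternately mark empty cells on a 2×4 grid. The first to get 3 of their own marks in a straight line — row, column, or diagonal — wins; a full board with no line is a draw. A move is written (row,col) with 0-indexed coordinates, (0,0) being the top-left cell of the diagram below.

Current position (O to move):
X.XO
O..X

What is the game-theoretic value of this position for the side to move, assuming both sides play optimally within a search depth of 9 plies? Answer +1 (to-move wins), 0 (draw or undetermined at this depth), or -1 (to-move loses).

[X.XO/O..X] O move#1: (0,1):+0/XOXO/O..X*, (1,1):-1/X.XO/OO.X, (1,2):-1/X.XO/O.OX
[XOXO/O..X] X move#2: (1,1):+0/XOXO/OX.X*, (1,2):+0/XOXO/O.XX
[XOXO/OX.X] O move#3: (1,2):+0/XOXO/OXOX*
[XOXO/OXOX] end (terminal +0, X#4); searched X.XO/O..X to 9

value(X.XO/O..X, O) = 0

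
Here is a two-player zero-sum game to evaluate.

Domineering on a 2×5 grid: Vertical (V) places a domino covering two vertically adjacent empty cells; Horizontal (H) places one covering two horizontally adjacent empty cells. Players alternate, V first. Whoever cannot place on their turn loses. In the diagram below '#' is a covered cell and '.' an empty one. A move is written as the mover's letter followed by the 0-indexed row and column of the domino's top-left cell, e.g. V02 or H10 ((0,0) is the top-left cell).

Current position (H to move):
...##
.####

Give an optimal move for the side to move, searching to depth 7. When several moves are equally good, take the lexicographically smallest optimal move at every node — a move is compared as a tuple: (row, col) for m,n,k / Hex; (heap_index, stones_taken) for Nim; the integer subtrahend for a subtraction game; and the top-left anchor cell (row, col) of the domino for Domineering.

H's best at [...##/.####]: H00

p1 H@[...##/.####]: H00[##.##/.####]+1* H01[.####/.####]-1
p2 V@[##.##/.####] terminal -1; root [...##/.####] d7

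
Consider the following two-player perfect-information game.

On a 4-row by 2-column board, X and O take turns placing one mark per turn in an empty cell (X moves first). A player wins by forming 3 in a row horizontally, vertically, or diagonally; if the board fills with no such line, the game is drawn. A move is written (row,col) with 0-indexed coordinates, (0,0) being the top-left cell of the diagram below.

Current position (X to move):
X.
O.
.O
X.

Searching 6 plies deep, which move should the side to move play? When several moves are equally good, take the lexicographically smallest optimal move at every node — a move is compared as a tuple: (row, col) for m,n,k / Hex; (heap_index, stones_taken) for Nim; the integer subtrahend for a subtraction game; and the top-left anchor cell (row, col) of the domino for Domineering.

X's best at [X./O./.O/X.]: (0,1)

[X./O./.O/X.] X move#1: (0,1):+0/XX/O./.O/X.*, (1,1):+0/X./OX/.O/X., (2,0):-1/X./O./XO/X., (3,1):+0/X./O./.O/XX
[XX/O./.O/X.] O move#2: (1,1):+0/XX/OO/.O/X.*, (2,0):+0/XX/O./OO/X., (3,1):+0/XX/O./.O/XO
[XX/OO/.O/X.] X move#3: (2,0):-1/XX/OO/XO/X., (3,1):+0/XX/OO/.O/XX*
[XX/OO/.O/XX] O move#4: (2,0):+0/XX/OO/OO/XX*
[XX/OO/OO/XX] end (terminal +0, X#5); searched X./O./.O/X. to 6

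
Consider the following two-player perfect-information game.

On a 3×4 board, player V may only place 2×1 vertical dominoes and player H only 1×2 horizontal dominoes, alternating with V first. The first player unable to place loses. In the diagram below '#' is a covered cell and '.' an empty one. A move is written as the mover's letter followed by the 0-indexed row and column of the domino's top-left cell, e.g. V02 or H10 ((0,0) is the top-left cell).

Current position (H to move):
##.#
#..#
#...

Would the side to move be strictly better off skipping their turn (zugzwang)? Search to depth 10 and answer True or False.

ply 1, H at ##.#/#..#/#... | H11=+1→##.#/####/#...*; H21=-1→##.#/#..#/###.; H22=-1→##.#/#..#/#.##
ply 2: ##.#/####/#... is terminal -1 (V); from ##.#/#..#/#... depth 10
if H skipped the turn, V would face:
~ ply 1, V at ##.#/#..#/#... | V02=-1→####/#.##/#...; V11=+1→##.#/##.#/##..*; V12=+1→##.#/#.##/#.#.
~ ply 2, H at ##.#/##.#/##.. | H22=-1→##.#/##.#/####*
~ ply 3, V at ##.#/##.#/#### | V02=+1→####/####/####*
~ ply 4: ####/####/#### is terminal -1 (H); from ##.#/#..#/#... depth 10
compare (H): move=+1 vs pass=-1

zugzwang(##.#/#..#/#..., H) = False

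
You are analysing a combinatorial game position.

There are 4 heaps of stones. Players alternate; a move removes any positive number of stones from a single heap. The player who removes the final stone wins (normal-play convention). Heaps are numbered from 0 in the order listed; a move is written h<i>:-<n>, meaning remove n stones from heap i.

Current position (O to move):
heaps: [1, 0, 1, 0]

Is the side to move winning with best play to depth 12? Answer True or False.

O winning at [(1,0,1,0)]: False

p1 O@[(1,0,1,0)]: h0:-1[(0,0,1,0)]-1* h2:-1[(1,0,0,0)]-1
p2 X@[(0,0,1,0)]: h2:-1[(0,0,0,0)]+1*
p3 O@[(0,0,0,0)] terminal -1; root [(1,0,1,0)] d12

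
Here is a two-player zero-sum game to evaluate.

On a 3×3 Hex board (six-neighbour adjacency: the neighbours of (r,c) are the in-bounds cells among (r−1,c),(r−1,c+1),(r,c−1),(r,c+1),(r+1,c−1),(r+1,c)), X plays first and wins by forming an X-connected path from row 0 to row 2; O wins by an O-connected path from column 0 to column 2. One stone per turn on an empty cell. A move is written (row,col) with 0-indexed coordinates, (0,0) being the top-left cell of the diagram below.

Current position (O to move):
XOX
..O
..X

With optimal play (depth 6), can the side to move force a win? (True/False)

O winning at [XOX/..O/..X]: True

ply 1, O at XOX/..O/..X | (1,0)=-1→XOX/O.O/..X; (1,1)=+1→XOX/.OO/..X*; (2,0)=+1→XOX/..O/O.X; (2,1)=-1→XOX/..O/.OX
ply 2, X at XOX/.OO/..X | (1,0)=-1→XOX/XOO/..X*; (2,0)=-1→XOX/.OO/X.X; (2,1)=-1→XOX/.OO/.XX
ply 3, O at XOX/XOO/..X | (2,0)=+1→XOX/XOO/O.X*; (2,1)=-1→XOX/XOO/.OX
ply 4: XOX/XOO/O.X is terminal -1 (X); from XOX/..O/..X depth 6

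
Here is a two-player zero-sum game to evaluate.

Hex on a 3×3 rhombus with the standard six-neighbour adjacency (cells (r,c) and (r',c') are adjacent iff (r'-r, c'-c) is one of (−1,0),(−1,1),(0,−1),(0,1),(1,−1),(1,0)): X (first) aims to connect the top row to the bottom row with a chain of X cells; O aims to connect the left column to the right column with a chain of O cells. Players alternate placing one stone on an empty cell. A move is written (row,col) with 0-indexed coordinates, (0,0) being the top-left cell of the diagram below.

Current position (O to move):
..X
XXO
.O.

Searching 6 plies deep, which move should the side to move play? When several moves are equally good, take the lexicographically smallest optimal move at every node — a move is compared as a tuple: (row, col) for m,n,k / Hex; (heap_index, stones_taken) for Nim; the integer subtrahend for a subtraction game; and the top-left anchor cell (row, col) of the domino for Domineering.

O's best at [..X/XXO/.O.]: (2,0)

[..X/XXO/.O.] O move#1: (0,0):-1/O.X/XXO/.O., (0,1):-1/.OX/XXO/.O., (2,0):+1/..X/XXO/OO.*, (2,2):-1/..X/XXO/.OO
[..X/XXO/OO.] end (terminal -1, X#2); searched ..X/XXO/.O. to 6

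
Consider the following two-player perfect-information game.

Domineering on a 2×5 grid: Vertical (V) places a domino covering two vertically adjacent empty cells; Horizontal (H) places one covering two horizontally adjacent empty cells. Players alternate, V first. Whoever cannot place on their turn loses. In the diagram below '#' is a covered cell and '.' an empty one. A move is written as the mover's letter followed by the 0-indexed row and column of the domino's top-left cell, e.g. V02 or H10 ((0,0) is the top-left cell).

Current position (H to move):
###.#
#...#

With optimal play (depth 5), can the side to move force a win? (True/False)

p1 H@[###.#/#...#]: H11[###.#/###.#]-1 H12[###.#/#.###]+1*
p2 V@[###.#/#.###] terminal -1; root [###.#/#...#] d5

H winning at [###.#/#...#]: True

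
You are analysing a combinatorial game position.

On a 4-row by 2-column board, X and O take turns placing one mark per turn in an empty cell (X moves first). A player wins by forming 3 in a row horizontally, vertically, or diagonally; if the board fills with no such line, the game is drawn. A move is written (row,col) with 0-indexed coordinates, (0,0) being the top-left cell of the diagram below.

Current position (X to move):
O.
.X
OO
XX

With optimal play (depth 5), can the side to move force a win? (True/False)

X winning at [O./.X/OO/XX]: False

p1 X@[O./.X/OO/XX]: (0,1)[OX/.X/OO/XX]-1 (1,0)[O./XX/OO/XX]+0*
p2 O@[O./XX/OO/XX]: (0,1)[OO/XX/OO/XX]+0*
p3 X@[OO/XX/OO/XX] terminal +0; root [O./.X/OO/XX] d5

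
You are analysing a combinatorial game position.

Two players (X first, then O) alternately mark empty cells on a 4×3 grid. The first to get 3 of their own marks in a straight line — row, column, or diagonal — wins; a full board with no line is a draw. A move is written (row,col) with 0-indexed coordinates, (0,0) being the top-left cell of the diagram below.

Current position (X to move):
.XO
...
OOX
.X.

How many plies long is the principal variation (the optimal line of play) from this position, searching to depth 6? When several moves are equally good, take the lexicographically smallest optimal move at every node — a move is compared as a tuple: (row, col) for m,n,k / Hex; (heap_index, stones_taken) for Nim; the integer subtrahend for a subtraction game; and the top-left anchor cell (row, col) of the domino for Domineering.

PV length from [.XO/.../OOX/.X.]: 6 plies

p1 X@[.XO/.../OOX/.X.]: (0,0)[XXO/.../OOX/.X.]-1 (1,0)[.XO/X../OOX/.X.]-1 (1,1)[.XO/.X./OOX/.X.]+0* (1,2)[.XO/..X/OOX/.X.]-1 (3,0)[.XO/.../OOX/XX.]-1 (3,2)[.XO/.../OOX/.XX]-1
p2 O@[.XO/.X./OOX/.X.]: (0,0)[OXO/.X./OOX/.X.]+0* (1,0)[.XO/OX./OOX/.X.]-1 (1,2)[.XO/.XO/OOX/.X.]-1 (3,0)[.XO/.X./OOX/OX.]-1 (3,2)[.XO/.X./OOX/.XO]-1
p3 X@[OXO/.X./OOX/.X.]: (1,0)[OXO/XX./OOX/.X.]+0* (1,2)[OXO/.XX/OOX/.X.]-1 (3,0)[OXO/.X./OOX/XX.]-1 (3,2)[OXO/.X./OOX/.XX]-1
p4 O@[OXO/XX./OOX/.X.]: (1,2)[OXO/XXO/OOX/.X.]+0* (3,0)[OXO/XX./OOX/OX.]-1 (3,2)[OXO/XX./OOX/.XO]-1
p5 X@[OXO/XXO/OOX/.X.]: (3,0)[OXO/XXO/OOX/XX.]+0* (3,2)[OXO/XXO/OOX/.XX]-1
p6 O@[OXO/XXO/OOX/XX.]: (3,2)[OXO/XXO/OOX/XXO]+0*
p7 X@[OXO/XXO/OOX/XXO] terminal +0; root [.XO/.../OOX/.X.] d6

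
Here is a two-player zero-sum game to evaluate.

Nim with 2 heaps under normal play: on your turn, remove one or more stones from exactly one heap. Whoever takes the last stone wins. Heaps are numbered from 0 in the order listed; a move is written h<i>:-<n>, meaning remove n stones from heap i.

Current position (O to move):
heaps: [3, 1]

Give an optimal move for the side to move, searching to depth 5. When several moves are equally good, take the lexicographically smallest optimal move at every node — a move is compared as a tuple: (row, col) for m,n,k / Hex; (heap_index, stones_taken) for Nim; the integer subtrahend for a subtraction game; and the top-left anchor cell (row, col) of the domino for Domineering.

O's best at [(3,1)]: h0:-2

[(3,1)] O move#1: h0:-1:-1/(2,1), h0:-2:+1/(1,1)*, h0:-3:-1/(0,1), h1:-1:-1/(3,0)
[(1,1)] X move#2: h0:-1:-1/(0,1)*, h1:-1:-1/(1,0)
[(0,1)] O move#3: h1:-1:+1/(0,0)*
[(0,0)] end (terminal -1, X#4); searched (3,1) to 5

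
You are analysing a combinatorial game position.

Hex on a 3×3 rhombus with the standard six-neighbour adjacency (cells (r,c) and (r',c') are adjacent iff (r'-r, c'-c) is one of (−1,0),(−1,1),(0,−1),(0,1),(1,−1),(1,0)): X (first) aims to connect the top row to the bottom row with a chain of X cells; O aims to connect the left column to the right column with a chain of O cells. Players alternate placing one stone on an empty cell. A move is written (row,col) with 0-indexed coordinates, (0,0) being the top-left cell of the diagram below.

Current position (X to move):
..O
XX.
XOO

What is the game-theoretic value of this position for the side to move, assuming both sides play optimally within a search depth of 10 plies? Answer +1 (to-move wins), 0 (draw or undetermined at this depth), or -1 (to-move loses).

ply 1, X at ..O/XX./XOO | (0,0)=+1→X.O/XX./XOO*; (0,1)=+1→.XO/XX./XOO; (1,2)=+1→..O/XXX/XOO
ply 2: X.O/XX./XOO is terminal -1 (O); from ..O/XX./XOO depth 10

value(..O/XX./XOO, X) = +1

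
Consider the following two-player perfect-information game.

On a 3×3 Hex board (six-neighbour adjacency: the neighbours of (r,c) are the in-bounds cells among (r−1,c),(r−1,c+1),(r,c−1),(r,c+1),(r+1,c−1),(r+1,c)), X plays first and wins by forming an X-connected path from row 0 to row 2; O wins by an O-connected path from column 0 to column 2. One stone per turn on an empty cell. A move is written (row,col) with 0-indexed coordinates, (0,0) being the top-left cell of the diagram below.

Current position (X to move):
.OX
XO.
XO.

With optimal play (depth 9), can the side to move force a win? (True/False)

[.OX/XO./XO.] X move#1: (0,0):+1/XOX/XO./XO.*, (1,2):+1/.OX/XOX/XO., (2,2):+1/.OX/XO./XOX
[XOX/XO./XO.] end (terminal -1, O#2); searched .OX/XO./XO. to 9

X winning at [.OX/XO./XO.]: True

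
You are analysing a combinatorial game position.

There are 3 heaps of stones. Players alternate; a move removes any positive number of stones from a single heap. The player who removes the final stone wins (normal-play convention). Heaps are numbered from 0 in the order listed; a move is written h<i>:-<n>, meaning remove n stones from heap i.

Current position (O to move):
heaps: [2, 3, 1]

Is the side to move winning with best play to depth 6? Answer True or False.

ply 1, O at (2,3,1) | h0:-1=-1→(1,3,1)*; h0:-2=-1→(0,3,1); h1:-1=-1→(2,2,1); h1:-2=-1→(2,1,1); h1:-3=-1→(2,0,1); h2:-1=-1→(2,3,0)
ply 2, X at (1,3,1) | h0:-1=-1→(0,3,1); h1:-1=-1→(1,2,1); h1:-2=-1→(1,1,1); h1:-3=+1→(1,0,1)*; h2:-1=-1→(1,3,0)
ply 3, O at (1,0,1) | h0:-1=-1→(0,0,1)*; h2:-1=-1→(1,0,0)
ply 4, X at (0,0,1) | h2:-1=+1→(0,0,0)*
ply 5: (0,0,0) is terminal -1 (O); from (2,3,1) depth 6

O winning at [(2,3,1)]: False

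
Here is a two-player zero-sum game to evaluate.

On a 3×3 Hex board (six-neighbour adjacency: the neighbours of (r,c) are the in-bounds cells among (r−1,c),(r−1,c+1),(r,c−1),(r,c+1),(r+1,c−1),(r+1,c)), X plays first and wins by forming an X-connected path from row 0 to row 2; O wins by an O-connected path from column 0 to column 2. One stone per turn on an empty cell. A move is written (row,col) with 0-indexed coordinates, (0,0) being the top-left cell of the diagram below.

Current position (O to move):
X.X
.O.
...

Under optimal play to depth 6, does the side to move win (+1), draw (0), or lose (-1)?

ply 1, O at X.X/.O./... | (0,1)=-1→XOX/.O./...; (1,0)=-1→X.X/OO./...; (1,2)=+1→X.X/.OO/...*; (2,0)=-1→X.X/.O./O..; (2,1)=+1→X.X/.O./.O.; (2,2)=+1→X.X/.O./..O
ply 2, X at X.X/.OO/... | (0,1)=-1→XXX/.OO/...*; (1,0)=-1→X.X/XOO/...; (2,0)=-1→X.X/.OO/X..; (2,1)=-1→X.X/.OO/.X.; (2,2)=-1→X.X/.OO/..X
ply 3, O at XXX/.OO/... | (1,0)=+1→XXX/OOO/...*; (2,0)=+1→XXX/.OO/O..; (2,1)=+1→XXX/.OO/.O.; (2,2)=+1→XXX/.OO/..O
ply 4: XXX/OOO/... is terminal -1 (X); from X.X/.O./... depth 6

value(X.X/.O./..., O) = +1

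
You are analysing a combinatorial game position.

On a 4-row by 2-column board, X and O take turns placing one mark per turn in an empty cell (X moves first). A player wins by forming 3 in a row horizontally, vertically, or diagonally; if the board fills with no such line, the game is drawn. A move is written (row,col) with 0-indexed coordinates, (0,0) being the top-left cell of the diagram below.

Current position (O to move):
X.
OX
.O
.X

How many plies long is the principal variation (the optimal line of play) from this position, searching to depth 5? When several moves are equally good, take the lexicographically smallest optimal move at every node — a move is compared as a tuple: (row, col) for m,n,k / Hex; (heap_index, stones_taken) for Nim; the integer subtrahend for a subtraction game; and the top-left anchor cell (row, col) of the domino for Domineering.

PV length from [X./OX/.O/.X]: 3 plies

p1 O@[X./OX/.O/.X]: (0,1)[XO/OX/.O/.X]+0* (2,0)[X./OX/OO/.X]+0 (3,0)[X./OX/.O/OX]+0
p2 X@[XO/OX/.O/.X]: (2,0)[XO/OX/XO/.X]+0* (3,0)[XO/OX/.O/XX]+0
p3 O@[XO/OX/XO/.X]: (3,0)[XO/OX/XO/OX]+0*
p4 X@[XO/OX/XO/OX] terminal +0; root [X./OX/.O/.X] d5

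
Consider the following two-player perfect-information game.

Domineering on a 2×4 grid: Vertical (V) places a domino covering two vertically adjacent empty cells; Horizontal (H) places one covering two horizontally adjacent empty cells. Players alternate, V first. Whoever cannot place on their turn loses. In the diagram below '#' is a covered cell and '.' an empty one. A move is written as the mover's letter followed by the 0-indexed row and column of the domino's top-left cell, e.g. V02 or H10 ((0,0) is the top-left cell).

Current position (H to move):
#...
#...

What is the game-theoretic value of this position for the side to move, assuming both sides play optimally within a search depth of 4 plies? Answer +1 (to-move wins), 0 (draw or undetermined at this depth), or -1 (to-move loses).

ply 1, H at #.../#... | H01=+1→###./#...*; H02=+1→#.##/#...; H11=+1→#.../###.; H12=+1→#.../#.##
ply 2, V at ###./#... | V03=-1→####/#..#*
ply 3, H at ####/#..# | H11=+1→####/####*
ply 4: ####/#### is terminal -1 (V); from #.../#... depth 4

value(#.../#..., H) = +1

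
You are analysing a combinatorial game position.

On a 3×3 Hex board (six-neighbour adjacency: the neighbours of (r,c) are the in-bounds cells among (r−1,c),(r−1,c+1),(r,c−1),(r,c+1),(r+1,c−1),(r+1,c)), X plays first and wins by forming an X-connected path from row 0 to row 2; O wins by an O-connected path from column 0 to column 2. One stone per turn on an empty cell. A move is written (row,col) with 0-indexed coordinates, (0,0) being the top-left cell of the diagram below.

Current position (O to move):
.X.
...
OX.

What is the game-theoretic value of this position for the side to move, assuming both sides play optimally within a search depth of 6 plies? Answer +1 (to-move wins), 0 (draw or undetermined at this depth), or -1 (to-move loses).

value(.X./.../OX., O) = +1

ply 1, O at .X./.../OX. | (0,0)=-1→OX./.../OX.; (0,2)=-1→.XO/.../OX.; (1,0)=-1→.X./O../OX.; (1,1)=+1→.X./.O./OX.*; (1,2)=-1→.X./..O/OX.; (2,2)=-1→.X./.../OXO
ply 2, X at .X./.O./OX. | (0,0)=-1→XX./.O./OX.*; (0,2)=-1→.XX/.O./OX.; (1,0)=-1→.X./XO./OX.; (1,2)=-1→.X./.OX/OX.; (2,2)=-1→.X./.O./OXX
ply 3, O at XX./.O./OX. | (0,2)=+1→XXO/.O./OX.*; (1,0)=+1→XX./OO./OX.; (1,2)=+1→XX./.OO/OX.; (2,2)=+1→XX./.O./OXO
ply 4: XXO/.O./OX. is terminal -1 (X); from .X./.../OX. depth 6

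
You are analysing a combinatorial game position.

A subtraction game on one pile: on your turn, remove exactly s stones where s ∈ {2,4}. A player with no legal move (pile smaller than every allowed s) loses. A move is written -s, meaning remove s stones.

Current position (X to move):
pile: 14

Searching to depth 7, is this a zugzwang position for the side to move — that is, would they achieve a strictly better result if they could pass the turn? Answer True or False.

zugzwang(14, X) = False

ply 1, X at 14 | -2=+1→12*; -4=-1→10
ply 2, O at 12 | -2=-1→10*; -4=-1→8
ply 3, X at 10 | -2=-1→8; -4=+1→6*
ply 4, O at 6 | -2=-1→4*; -4=-1→2
ply 5, X at 4 | -2=-1→2; -4=+1→0*
ply 6: 0 is terminal -1 (O); from 14 depth 7
suppose X passes — search the same position with O to move:
pass> ply 1, O at 14 | -2=+1→12*; -4=-1→10
pass> ply 2, X at 12 | -2=-1→10*; -4=-1→8
pass> ply 3, O at 10 | -2=-1→8; -4=+1→6*
pass> ply 4, X at 6 | -2=-1→4*; -4=-1→2
pass> ply 5, O at 4 | -2=-1→2; -4=+1→0*
pass> ply 6: 0 is terminal -1 (X); from 14 depth 7
for X: play +1, pass -1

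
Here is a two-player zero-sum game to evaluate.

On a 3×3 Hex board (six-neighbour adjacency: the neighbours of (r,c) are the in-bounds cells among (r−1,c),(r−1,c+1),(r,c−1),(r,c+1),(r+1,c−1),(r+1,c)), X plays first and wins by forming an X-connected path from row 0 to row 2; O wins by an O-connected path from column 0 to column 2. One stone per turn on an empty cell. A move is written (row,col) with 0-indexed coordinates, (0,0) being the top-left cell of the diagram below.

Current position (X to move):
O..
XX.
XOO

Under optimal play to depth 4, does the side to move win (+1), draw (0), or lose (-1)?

value(O../XX./XOO, X) = +1

[O../XX./XOO] X move#1: (0,1):+1/OX./XX./XOO*, (0,2):+1/O.X/XX./XOO, (1,2):+1/O../XXX/XOO
[OX./XX./XOO] end (terminal -1, O#2); searched O../XX./XOO to 4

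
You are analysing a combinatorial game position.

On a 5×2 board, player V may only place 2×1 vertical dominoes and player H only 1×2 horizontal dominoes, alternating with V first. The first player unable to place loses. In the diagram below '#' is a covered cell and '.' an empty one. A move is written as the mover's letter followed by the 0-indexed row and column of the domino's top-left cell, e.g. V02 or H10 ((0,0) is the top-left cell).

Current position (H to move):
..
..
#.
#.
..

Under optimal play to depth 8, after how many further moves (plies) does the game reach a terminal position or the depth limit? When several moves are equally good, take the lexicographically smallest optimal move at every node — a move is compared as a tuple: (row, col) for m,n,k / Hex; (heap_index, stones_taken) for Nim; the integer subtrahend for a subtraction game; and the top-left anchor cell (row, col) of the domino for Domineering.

PV length from [../../#./#./..]: 3 plies

[../../#./#./..] H move#1: H00:+1/##/../#./#./..*, H10:+1/../##/#./#./.., H40:-1/../../#./#./##
[##/../#./#./..] V move#2: V11:-1/##/.#/##/#./..*, V21:-1/##/../##/##/.., V31:-1/##/../#./##/.#
[##/.#/##/#./..] H move#3: H40:+1/##/.#/##/#./##*
[##/.#/##/#./##] end (terminal -1, V#4); searched ../../#./#./.. to 8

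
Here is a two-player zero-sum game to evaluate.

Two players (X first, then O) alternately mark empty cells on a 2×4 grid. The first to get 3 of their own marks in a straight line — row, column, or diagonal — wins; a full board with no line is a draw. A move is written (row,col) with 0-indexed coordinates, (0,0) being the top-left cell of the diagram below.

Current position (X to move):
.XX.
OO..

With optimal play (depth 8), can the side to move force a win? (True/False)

X winning at [.XX./OO..]: True

ply 1, X at .XX./OO.. | (0,0)=+1→XXX./OO..*; (0,3)=+1→.XXX/OO..; (1,2)=+1→.XX./OOX.; (1,3)=-1→.XX./OO.X
ply 2: XXX./OO.. is terminal -1 (O); from .XX./OO.. depth 8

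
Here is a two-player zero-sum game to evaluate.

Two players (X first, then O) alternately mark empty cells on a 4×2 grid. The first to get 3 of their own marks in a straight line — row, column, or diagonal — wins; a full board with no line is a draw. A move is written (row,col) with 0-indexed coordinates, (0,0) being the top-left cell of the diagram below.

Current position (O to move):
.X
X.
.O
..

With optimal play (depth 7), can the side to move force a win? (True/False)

[.X/X./.O/..] O move#1: (0,0):+0/OX/X./.O/..*, (1,1):+0/.X/XO/.O/.., (2,0):+0/.X/X./OO/.., (3,0):+0/.X/X./.O/O., (3,1):+0/.X/X./.O/.O
[OX/X./.O/..] X move#2: (1,1):+0/OX/XX/.O/..*, (2,0):+0/OX/X./XO/.., (3,0):+0/OX/X./.O/X., (3,1):+0/OX/X./.O/.X
[OX/XX/.O/..] O move#3: (2,0):+0/OX/XX/OO/..*, (3,0):+0/OX/XX/.O/O., (3,1):+0/OX/XX/.O/.O
[OX/XX/OO/..] X move#4: (3,0):+0/OX/XX/OO/X.*, (3,1):+0/OX/XX/OO/.X
[OX/XX/OO/X.] O move#5: (3,1):+0/OX/XX/OO/XO*
[OX/XX/OO/XO] end (terminal +0, X#6); searched .X/X./.O/.. to 7

O winning at [.X/X./.O/..]: False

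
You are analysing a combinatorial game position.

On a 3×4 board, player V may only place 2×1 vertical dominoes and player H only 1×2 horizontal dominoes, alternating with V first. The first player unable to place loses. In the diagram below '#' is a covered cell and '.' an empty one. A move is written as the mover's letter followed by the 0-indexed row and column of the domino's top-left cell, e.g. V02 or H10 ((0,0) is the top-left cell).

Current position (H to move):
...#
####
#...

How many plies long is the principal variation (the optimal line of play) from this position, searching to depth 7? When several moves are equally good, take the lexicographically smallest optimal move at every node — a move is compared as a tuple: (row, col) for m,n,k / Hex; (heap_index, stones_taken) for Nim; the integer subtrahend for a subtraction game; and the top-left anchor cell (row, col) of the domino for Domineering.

ply 1, H at ...#/####/#... | H00=+1→##.#/####/#...*; H01=+1→.###/####/#...; H21=+1→...#/####/###.; H22=+1→...#/####/#.##
ply 2: ##.#/####/#... is terminal -1 (V); from ...#/####/#... depth 7

PV length from [...#/####/#...]: 1 ply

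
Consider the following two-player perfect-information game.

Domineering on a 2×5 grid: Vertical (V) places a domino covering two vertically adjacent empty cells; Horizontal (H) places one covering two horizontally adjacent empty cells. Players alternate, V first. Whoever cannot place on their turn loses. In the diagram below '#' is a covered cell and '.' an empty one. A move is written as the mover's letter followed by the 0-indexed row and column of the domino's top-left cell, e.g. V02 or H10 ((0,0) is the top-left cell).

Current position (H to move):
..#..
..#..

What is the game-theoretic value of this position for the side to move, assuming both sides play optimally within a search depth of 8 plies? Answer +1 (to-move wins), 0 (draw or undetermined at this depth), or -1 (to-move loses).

ply 1, H at ..#../..#.. | H00=-1→###../..#..*; H03=-1→..###/..#..; H10=-1→..#../###..; H13=-1→..#../..###
ply 2, V at ###../..#.. | V03=+1→####./..##.*; V04=+1→###.#/..#.#
ply 3, H at ####./..##. | H10=-1→####./####.*
ply 4, V at ####./####. | V04=+1→#####/#####*
ply 5: #####/##### is terminal -1 (H); from ..#../..#.. depth 8

value(..#../..#.., H) = -1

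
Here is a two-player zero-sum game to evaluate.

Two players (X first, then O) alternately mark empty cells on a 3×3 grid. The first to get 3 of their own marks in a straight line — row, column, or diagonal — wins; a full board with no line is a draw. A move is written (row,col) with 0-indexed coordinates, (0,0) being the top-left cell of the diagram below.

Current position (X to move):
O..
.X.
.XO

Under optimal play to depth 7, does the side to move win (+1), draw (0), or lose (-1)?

ply 1, X at O../.X./.XO | (0,1)=+1→OX./.X./.XO*; (0,2)=+1→O.X/.X./.XO; (1,0)=+1→O../XX./.XO; (1,2)=+1→O../.XX/.XO; (2,0)=+1→O../.X./XXO
ply 2: OX./.X./.XO is terminal -1 (O); from O../.X./.XO depth 7

value(O../.X./.XO, X) = +1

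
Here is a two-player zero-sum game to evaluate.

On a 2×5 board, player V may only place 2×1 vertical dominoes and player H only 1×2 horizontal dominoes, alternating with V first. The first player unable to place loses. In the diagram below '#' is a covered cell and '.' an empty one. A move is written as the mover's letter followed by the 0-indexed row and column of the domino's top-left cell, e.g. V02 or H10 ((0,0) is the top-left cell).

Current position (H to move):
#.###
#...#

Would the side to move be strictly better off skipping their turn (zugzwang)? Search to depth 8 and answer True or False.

zugzwang(#.###/#...#, H) = False

p1 H@[#.###/#...#]: H11[#.###/###.#]+1* H12[#.###/#.###]-1
p2 V@[#.###/###.#] terminal -1; root [#.###/#...#] d8
suppose H passes — search the same position with V to move:
pass> p1 V@[#.###/#...#]: V01[#####/##..#]-1*
pass> p2 H@[#####/##..#]: H12[#####/#####]+1*
pass> p3 V@[#####/#####] terminal -1; root [#.###/#...#] d8
for H: play +1, pass +1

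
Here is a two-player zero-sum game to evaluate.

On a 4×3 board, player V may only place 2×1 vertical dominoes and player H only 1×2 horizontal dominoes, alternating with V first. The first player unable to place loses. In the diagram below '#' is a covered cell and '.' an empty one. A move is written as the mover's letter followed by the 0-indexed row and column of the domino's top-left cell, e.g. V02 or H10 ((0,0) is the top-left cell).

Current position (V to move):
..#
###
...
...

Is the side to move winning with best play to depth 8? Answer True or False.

V winning at [..#/###/.../...]: True

p1 V@[..#/###/.../...]: V20[..#/###/#../#..]-1 V21[..#/###/.#./.#.]+1* V22[..#/###/..#/..#]-1
p2 H@[..#/###/.#./.#.]: H00[###/###/.#./.#.]-1*
p3 V@[###/###/.#./.#.]: V20[###/###/##./##.]+1* V22[###/###/.##/.##]+1
p4 H@[###/###/##./##.] terminal -1; root [..#/###/.../...] d8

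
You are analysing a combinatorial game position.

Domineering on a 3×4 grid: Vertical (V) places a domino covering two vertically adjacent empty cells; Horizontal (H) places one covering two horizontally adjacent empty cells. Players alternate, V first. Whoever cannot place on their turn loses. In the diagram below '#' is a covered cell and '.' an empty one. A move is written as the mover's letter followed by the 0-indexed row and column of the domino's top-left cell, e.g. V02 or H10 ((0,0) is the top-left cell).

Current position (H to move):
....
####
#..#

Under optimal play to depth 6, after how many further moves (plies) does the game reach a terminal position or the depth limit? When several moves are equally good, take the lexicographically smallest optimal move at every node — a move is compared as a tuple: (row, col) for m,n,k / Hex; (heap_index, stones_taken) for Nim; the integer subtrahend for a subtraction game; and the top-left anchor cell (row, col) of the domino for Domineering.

ply 1, H at ..../####/#..# | H00=+1→##../####/#..#*; H01=+1→.##./####/#..#; H02=+1→..##/####/#..#; H21=+1→..../####/####
ply 2: ##../####/#..# is terminal -1 (V); from ..../####/#..# depth 6

PV length from [..../####/#..#]: 1 ply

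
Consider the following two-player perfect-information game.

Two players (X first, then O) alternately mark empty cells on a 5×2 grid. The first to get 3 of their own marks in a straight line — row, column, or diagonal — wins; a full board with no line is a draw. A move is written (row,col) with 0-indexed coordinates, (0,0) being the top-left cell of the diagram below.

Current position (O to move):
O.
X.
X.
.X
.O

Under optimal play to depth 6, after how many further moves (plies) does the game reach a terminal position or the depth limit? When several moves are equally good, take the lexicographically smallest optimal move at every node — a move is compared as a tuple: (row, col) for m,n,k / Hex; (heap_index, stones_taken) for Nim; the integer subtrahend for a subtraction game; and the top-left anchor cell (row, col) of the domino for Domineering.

PV length from [O./X./X./.X/.O]: 5 plies

[O./X./X./.X/.O] O move#1: (0,1):-1/OO/X./X./.X/.O, (1,1):-1/O./XO/X./.X/.O, (2,1):-1/O./X./XO/.X/.O, (3,0):+0/O./X./X./OX/.O*, (4,0):-1/O./X./X./.X/OO
[O./X./X./OX/.O] X move#2: (0,1):+0/OX/X./X./OX/.O*, (1,1):+0/O./XX/X./OX/.O, (2,1):+0/O./X./XX/OX/.O, (4,0):+0/O./X./X./OX/XO
[OX/X./X./OX/.O] O move#3: (1,1):+0/OX/XO/X./OX/.O*, (2,1):+0/OX/X./XO/OX/.O, (4,0):+0/OX/X./X./OX/OO
[OX/XO/X./OX/.O] X move#4: (2,1):+0/OX/XO/XX/OX/.O*, (4,0):+0/OX/XO/X./OX/XO
[OX/XO/XX/OX/.O] O move#5: (4,0):+0/OX/XO/XX/OX/OO*
[OX/XO/XX/OX/OO] end (terminal +0, X#6); searched O./X./X./.X/.O to 6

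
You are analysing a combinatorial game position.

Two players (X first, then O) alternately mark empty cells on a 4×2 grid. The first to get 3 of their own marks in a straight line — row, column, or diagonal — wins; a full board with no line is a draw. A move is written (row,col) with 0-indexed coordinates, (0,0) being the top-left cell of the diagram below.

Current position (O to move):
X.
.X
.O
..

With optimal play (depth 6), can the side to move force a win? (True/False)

[X./.X/.O/..] O move#1: (0,1):+0/XO/.X/.O/..*, (1,0):+0/X./OX/.O/.., (2,0):+0/X./.X/OO/.., (3,0):+0/X./.X/.O/O., (3,1):+0/X./.X/.O/.O
[XO/.X/.O/..] X move#2: (1,0):+0/XO/XX/.O/..*, (2,0):+0/XO/.X/XO/.., (3,0):+0/XO/.X/.O/X., (3,1):+0/XO/.X/.O/.X
[XO/XX/.O/..] O move#3: (2,0):+0/XO/XX/OO/..*, (3,0):-1/XO/XX/.O/O., (3,1):-1/XO/XX/.O/.O
[XO/XX/OO/..] X move#4: (3,0):+0/XO/XX/OO/X.*, (3,1):+0/XO/XX/OO/.X
[XO/XX/OO/X.] O move#5: (3,1):+0/XO/XX/OO/XO*
[XO/XX/OO/XO] end (terminal +0, X#6); searched X./.X/.O/.. to 6

O winning at [X./.X/.O/..]: False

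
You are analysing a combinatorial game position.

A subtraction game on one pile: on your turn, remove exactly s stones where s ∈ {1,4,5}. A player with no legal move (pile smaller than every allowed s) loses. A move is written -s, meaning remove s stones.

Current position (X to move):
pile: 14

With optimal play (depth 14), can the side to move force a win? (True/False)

X winning at [14]: True

p1 X@[14]: -1[13]-1 -4[10]+1* -5[9]-1
p2 O@[10]: -1[9]-1* -4[6]-1 -5[5]-1
p3 X@[9]: -1[8]+1* -4[5]-1 -5[4]-1
p4 O@[8]: -1[7]-1* -4[4]-1 -5[3]-1
p5 X@[7]: -1[6]-1 -4[3]-1 -5[2]+1*
p6 O@[2]: -1[1]-1*
p7 X@[1]: -1[0]+1*
p8 O@[0] terminal -1; root [14] d14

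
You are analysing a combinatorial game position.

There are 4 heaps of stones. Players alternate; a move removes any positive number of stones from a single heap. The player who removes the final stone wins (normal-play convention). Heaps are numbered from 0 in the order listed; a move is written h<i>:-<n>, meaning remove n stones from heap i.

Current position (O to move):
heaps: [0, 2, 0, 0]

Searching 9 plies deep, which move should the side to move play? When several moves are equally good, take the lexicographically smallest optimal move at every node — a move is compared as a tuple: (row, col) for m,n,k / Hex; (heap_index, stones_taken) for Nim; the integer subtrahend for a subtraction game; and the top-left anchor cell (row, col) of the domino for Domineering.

p1 O@[(0,2,0,0)]: h1:-1[(0,1,0,0)]-1 h1:-2[(0,0,0,0)]+1*
p2 X@[(0,0,0,0)] terminal -1; root [(0,2,0,0)] d9

O's best at [(0,2,0,0)]: h1:-2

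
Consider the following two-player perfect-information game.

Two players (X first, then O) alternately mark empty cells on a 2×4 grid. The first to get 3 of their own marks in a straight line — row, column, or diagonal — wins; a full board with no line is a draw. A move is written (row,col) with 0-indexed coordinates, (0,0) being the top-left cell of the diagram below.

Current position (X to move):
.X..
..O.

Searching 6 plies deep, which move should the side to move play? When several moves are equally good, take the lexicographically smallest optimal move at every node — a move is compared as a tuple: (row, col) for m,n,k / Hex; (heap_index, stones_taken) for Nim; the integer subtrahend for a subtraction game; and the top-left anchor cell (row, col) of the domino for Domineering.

X's best at [.X../..O.]: (0,2)

[.X../..O.] X move#1: (0,0):+0/XX../..O., (0,2):+1/.XX./..O.*, (0,3):+0/.X.X/..O., (1,0):+0/.X../X.O., (1,1):+0/.X../.XO., (1,3):+0/.X../..OX
[.XX./..O.] O move#2: (0,0):-1/OXX./..O.*, (0,3):-1/.XXO/..O., (1,0):-1/.XX./O.O., (1,1):-1/.XX./.OO., (1,3):-1/.XX./..OO
[OXX./..O.] X move#3: (0,3):+1/OXXX/..O.*, (1,0):+0/OXX./X.O., (1,1):+0/OXX./.XO., (1,3):+0/OXX./..OX
[OXXX/..O.] end (terminal -1, O#4); searched .X../..O. to 6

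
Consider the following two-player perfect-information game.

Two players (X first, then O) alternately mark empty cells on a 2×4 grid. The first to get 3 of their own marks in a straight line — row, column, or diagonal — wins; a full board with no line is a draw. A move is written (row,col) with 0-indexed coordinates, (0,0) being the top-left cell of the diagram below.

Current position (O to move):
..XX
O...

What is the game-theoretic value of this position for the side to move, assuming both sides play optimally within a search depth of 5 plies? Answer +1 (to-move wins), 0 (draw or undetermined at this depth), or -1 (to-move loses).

[..XX/O...] O move#1: (0,0):-1/O.XX/O..., (0,1):+0/.OXX/O...*, (1,1):-1/..XX/OO.., (1,2):-1/..XX/O.O., (1,3):-1/..XX/O..O
[.OXX/O...] X move#2: (0,0):+0/XOXX/O...*, (1,1):+0/.OXX/OX.., (1,2):+0/.OXX/O.X., (1,3):+0/.OXX/O..X
[XOXX/O...] O move#3: (1,1):+0/XOXX/OO..*, (1,2):+0/XOXX/O.O., (1,3):+0/XOXX/O..O
[XOXX/OO..] X move#4: (1,2):+0/XOXX/OOX.*, (1,3):-1/XOXX/OO.X
[XOXX/OOX.] O move#5: (1,3):+0/XOXX/OOXO*
[XOXX/OOXO] end (terminal +0, X#6); searched ..XX/O... to 5

value(..XX/O..., O) = 0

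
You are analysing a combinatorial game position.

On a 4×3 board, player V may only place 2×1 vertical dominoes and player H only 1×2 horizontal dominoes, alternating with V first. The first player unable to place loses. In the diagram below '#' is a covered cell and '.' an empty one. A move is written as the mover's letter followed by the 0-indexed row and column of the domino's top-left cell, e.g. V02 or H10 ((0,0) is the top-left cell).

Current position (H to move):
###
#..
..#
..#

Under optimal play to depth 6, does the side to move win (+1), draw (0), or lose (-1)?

value(###/#../..#/..#, H) = +1

ply 1, H at ###/#../..#/..# | H11=-1→###/###/..#/..#; H20=+1→###/#../###/..#*; H30=-1→###/#../..#/###
ply 2: ###/#../###/..# is terminal -1 (V); from ###/#../..#/..# depth 6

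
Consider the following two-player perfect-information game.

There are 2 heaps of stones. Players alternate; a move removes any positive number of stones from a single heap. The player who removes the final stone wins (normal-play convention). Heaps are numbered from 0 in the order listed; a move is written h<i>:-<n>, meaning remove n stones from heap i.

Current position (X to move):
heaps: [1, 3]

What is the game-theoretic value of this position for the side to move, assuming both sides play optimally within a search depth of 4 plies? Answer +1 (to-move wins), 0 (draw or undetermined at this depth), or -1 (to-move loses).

[(1,3)] X move#1: h0:-1:-1/(0,3), h1:-1:-1/(1,2), h1:-2:+1/(1,1)*, h1:-3:-1/(1,0)
[(1,1)] O move#2: h0:-1:-1/(0,1)*, h1:-1:-1/(1,0)
[(0,1)] X move#3: h1:-1:+1/(0,0)*
[(0,0)] end (terminal -1, O#4); searched (1,3) to 4

value((1,3), X) = +1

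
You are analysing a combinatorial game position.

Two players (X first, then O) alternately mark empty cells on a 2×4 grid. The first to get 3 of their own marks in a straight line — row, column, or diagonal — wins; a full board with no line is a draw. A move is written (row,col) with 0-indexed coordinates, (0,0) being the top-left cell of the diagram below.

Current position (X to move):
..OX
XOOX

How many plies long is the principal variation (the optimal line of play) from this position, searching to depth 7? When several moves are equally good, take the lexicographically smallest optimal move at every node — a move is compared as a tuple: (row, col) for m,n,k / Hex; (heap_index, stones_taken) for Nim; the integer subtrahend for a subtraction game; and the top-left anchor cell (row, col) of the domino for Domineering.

[..OX/XOOX] X move#1: (0,0):+0/X.OX/XOOX*, (0,1):+0/.XOX/XOOX
[X.OX/XOOX] O move#2: (0,1):+0/XOOX/XOOX*
[XOOX/XOOX] end (terminal +0, X#3); searched ..OX/XOOX to 7

PV length from [..OX/XOOX]: 2 plies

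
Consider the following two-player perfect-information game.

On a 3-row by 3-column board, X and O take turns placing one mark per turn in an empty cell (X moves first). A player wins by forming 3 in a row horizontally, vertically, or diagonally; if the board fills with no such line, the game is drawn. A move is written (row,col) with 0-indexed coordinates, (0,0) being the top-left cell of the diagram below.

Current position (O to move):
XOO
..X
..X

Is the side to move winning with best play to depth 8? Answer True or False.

p1 O@[XOO/..X/..X]: (1,0)[XOO/O.X/..X]-1 (1,1)[XOO/.OX/..X]+1* (2,0)[XOO/..X/O.X]-1 (2,1)[XOO/..X/.OX]-1
p2 X@[XOO/.OX/..X]: (1,0)[XOO/XOX/..X]-1* (2,0)[XOO/.OX/X.X]-1 (2,1)[XOO/.OX/.XX]-1
p3 O@[XOO/XOX/..X]: (2,0)[XOO/XOX/O.X]+1* (2,1)[XOO/XOX/.OX]+1
p4 X@[XOO/XOX/O.X] terminal -1; root [XOO/..X/..X] d8

O winning at [XOO/..X/..X]: True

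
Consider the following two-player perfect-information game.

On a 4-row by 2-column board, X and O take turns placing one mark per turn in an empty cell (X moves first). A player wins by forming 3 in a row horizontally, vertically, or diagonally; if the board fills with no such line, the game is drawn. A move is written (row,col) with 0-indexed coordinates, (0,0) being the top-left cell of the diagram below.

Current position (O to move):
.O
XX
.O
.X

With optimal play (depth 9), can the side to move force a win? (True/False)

O winning at [.O/XX/.O/.X]: False

ply 1, O at .O/XX/.O/.X | (0,0)=+0→OO/XX/.O/.X*; (2,0)=+0→.O/XX/OO/.X; (3,0)=+0→.O/XX/.O/OX
ply 2, X at OO/XX/.O/.X | (2,0)=+0→OO/XX/XO/.X*; (3,0)=+0→OO/XX/.O/XX
ply 3, O at OO/XX/XO/.X | (3,0)=+0→OO/XX/XO/OX*
ply 4: OO/XX/XO/OX is terminal +0 (X); from .O/XX/.O/.X depth 9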